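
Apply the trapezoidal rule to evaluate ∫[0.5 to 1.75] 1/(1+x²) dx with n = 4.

f(x) = 1/(1+x²)
a = 0.5, b = 1.75, n = 4
h = (b - a)/n = 0.312500

Trapezoidal rule: (h/2)[f(x₀) + 2f(x₁) + 2f(x₂) + ... + f(xₙ)]

x_0 = 0.5000, f(x_0) = 0.800000, coefficient = 1
x_1 = 0.8125, f(x_1) = 0.602353, coefficient = 2
x_2 = 1.1250, f(x_2) = 0.441379, coefficient = 2
x_3 = 1.4375, f(x_3) = 0.326115, coefficient = 2
x_4 = 1.7500, f(x_4) = 0.246154, coefficient = 1

I ≈ (0.312500/2) × 3.785848 = 0.591539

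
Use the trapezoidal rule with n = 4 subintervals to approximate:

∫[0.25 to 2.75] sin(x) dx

f(x) = sin(x)
a = 0.25, b = 2.75, n = 4
h = (b - a)/n = 0.625000

Trapezoidal rule: (h/2)[f(x₀) + 2f(x₁) + 2f(x₂) + ... + f(xₙ)]

x_0 = 0.2500, f(x_0) = 0.247404, coefficient = 1
x_1 = 0.8750, f(x_1) = 0.767544, coefficient = 2
x_2 = 1.5000, f(x_2) = 0.997495, coefficient = 2
x_3 = 2.1250, f(x_3) = 0.850320, coefficient = 2
x_4 = 2.7500, f(x_4) = 0.381661, coefficient = 1

I ≈ (0.625000/2) × 5.859782 = 1.831182
Exact value: 1.893215
Error: 0.062033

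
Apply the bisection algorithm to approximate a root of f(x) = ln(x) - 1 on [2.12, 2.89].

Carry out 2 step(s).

f(x) = ln(x) - 1
Initial interval: [2.12, 2.89]

Iteration 1:
  c_1 = (2.120000 + 2.890000)/2 = 2.505000
  f(c_1) = f(2.505000) = -0.081711
  f(a) × f(c) ≥ 0, new interval: [2.505000, 2.890000]
Iteration 2:
  c_2 = (2.505000 + 2.890000)/2 = 2.697500
  f(c_2) = f(2.697500) = -0.007675
  f(a) × f(c) ≥ 0, new interval: [2.697500, 2.890000]

After 2 iteration(s), the approximation is c_2 = 2.697500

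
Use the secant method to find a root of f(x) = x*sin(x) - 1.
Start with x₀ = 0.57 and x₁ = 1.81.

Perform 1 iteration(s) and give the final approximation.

f(x) = x*sin(x) - 1
x₀ = 0.57, x₁ = 1.81

Secant formula: x_{n+1} = x_n - f(x_n)(x_n - x_{n-1})/(f(x_n) - f(x_{n-1}))

Iteration 1:
  f(0.570000) = -0.692410
  f(1.810000) = 0.758464
  x_2 = 1.810000 - 0.758464×(1.810000 - 0.570000)/(0.758464 - (-0.692410))
       = 1.161773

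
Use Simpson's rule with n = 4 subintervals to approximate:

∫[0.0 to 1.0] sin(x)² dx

f(x) = sin(x)²
a = 0.0, b = 1.0, n = 4
h = (b - a)/n = 0.250000

Simpson's rule: (h/3)[f(x₀) + 4f(x₁) + 2f(x₂) + ... + f(xₙ)]

x_0 = 0.0000, f(x_0) = 0.000000, coefficient = 1
x_1 = 0.2500, f(x_1) = 0.061209, coefficient = 4
x_2 = 0.5000, f(x_2) = 0.229849, coefficient = 2
x_3 = 0.7500, f(x_3) = 0.464631, coefficient = 4
x_4 = 1.0000, f(x_4) = 0.708073, coefficient = 1

I ≈ (0.250000/3) × 3.271132 = 0.272594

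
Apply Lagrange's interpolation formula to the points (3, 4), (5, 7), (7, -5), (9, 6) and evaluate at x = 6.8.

Lagrange interpolation formula:
P(x) = Σ yᵢ × Lᵢ(x)
where Lᵢ(x) = Π_{j≠i} (x - xⱼ)/(xᵢ - xⱼ)

L_0(6.8) = (6.8 - 5)/(3 - 5) × (6.8 - 7)/(3 - 7) × (6.8 - 9)/(3 - 9) = -0.016500
L_1(6.8) = (6.8 - 3)/(5 - 3) × (6.8 - 7)/(5 - 7) × (6.8 - 9)/(5 - 9) = 0.104500
L_2(6.8) = (6.8 - 3)/(7 - 3) × (6.8 - 5)/(7 - 5) × (6.8 - 9)/(7 - 9) = 0.940500
L_3(6.8) = (6.8 - 3)/(9 - 3) × (6.8 - 5)/(9 - 5) × (6.8 - 7)/(9 - 7) = -0.028500

P(6.8) = 4×L_0(6.8) + 7×L_1(6.8) + (-5)×L_2(6.8) + 6×L_3(6.8)
P(6.8) = -4.208000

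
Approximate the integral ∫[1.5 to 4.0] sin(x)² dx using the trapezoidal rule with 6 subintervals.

f(x) = sin(x)²
a = 1.5, b = 4.0, n = 6
h = (b - a)/n = 0.416667

Trapezoidal rule: (h/2)[f(x₀) + 2f(x₁) + 2f(x₂) + ... + f(xₙ)]

x_0 = 1.5000, f(x_0) = 0.994996, coefficient = 1
x_1 = 1.9167, f(x_1) = 0.885068, coefficient = 2
x_2 = 2.3333, f(x_2) = 0.522853, coefficient = 2
x_3 = 2.7500, f(x_3) = 0.145665, coefficient = 2
x_4 = 3.1667, f(x_4) = 0.000629, coefficient = 2
x_5 = 3.5833, f(x_5) = 0.182768, coefficient = 2
x_6 = 4.0000, f(x_6) = 0.572750, coefficient = 1

I ≈ (0.416667/2) × 5.041713 = 1.050357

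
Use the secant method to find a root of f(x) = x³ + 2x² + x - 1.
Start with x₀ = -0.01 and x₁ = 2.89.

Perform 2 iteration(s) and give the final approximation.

f(x) = x³ + 2x² + x - 1
x₀ = -0.01, x₁ = 2.89

Secant formula: x_{n+1} = x_n - f(x_n)(x_n - x_{n-1})/(f(x_n) - f(x_{n-1}))

Iteration 1:
  f(-0.010000) = -1.009801
  f(2.890000) = 42.731769
  x_2 = 2.890000 - 42.731769×(2.890000 - (-0.010000))/(42.731769 - (-1.009801))
       = 0.056948
Iteration 2:
  f(2.890000) = 42.731769
  f(0.056948) = -0.936381
  x_3 = 0.056948 - (-0.936381)×(0.056948 - 2.890000)/(-0.936381 - 42.731769)
       = 0.117698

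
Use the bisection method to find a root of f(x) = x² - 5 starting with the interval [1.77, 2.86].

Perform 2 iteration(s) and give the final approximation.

f(x) = x² - 5
Initial interval: [1.77, 2.86]

Iteration 1:
  c_1 = (1.770000 + 2.860000)/2 = 2.315000
  f(c_1) = f(2.315000) = 0.359225
  f(a) × f(c) < 0, new interval: [1.770000, 2.315000]
Iteration 2:
  c_2 = (1.770000 + 2.315000)/2 = 2.042500
  f(c_2) = f(2.042500) = -0.828194
  f(a) × f(c) ≥ 0, new interval: [2.042500, 2.315000]

After 2 iteration(s), the approximation is c_2 = 2.042500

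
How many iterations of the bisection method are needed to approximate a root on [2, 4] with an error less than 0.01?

We need (b-a)/2^n ≤ 0.01
(4 - 2)/2^n ≤ 0.01
2/2^n ≤ 0.01
2^n ≥ 200
n ≥ log₂(200) = 7.64
n ≥ 8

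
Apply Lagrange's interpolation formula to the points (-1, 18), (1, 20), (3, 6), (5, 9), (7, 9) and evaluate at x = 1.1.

Lagrange interpolation formula:
P(x) = Σ yᵢ × Lᵢ(x)
where Lᵢ(x) = Π_{j≠i} (x - xⱼ)/(xᵢ - xⱼ)

L_0(1.1) = (1.1 - 1)/(-1 - 1) × (1.1 - 3)/(-1 - 3) × (1.1 - 5)/(-1 - 5) × (1.1 - 7)/(-1 - 7) = -0.011385
L_1(1.1) = (1.1 - (-1))/(1 - (-1)) × (1.1 - 3)/(1 - 3) × (1.1 - 5)/(1 - 5) × (1.1 - 7)/(1 - 7) = 0.956353
L_2(1.1) = (1.1 - (-1))/(3 - (-1)) × (1.1 - 1)/(3 - 1) × (1.1 - 5)/(3 - 5) × (1.1 - 7)/(3 - 7) = 0.075502
L_3(1.1) = (1.1 - (-1))/(5 - (-1)) × (1.1 - 1)/(5 - 1) × (1.1 - 3)/(5 - 3) × (1.1 - 7)/(5 - 7) = -0.024522
L_4(1.1) = (1.1 - (-1))/(7 - (-1)) × (1.1 - 1)/(7 - 1) × (1.1 - 3)/(7 - 3) × (1.1 - 5)/(7 - 5) = 0.004052

P(1.1) = 18×L_0(1.1) + 20×L_1(1.1) + 6×L_2(1.1) + 9×L_3(1.1) + 9×L_4(1.1)
P(1.1) = 19.190913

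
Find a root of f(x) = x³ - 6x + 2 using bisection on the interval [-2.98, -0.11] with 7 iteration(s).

f(x) = x³ - 6x + 2
Initial interval: [-2.98, -0.11]

Iteration 1:
  c_1 = (-2.980000 + (-0.110000))/2 = -1.545000
  f(c_1) = f(-1.545000) = 7.582046
  f(a) × f(c) < 0, new interval: [-2.980000, -1.545000]
Iteration 2:
  c_2 = (-2.980000 + (-1.545000))/2 = -2.262500
  f(c_2) = f(-2.262500) = 3.993475
  f(a) × f(c) < 0, new interval: [-2.980000, -2.262500]
Iteration 3:
  c_3 = (-2.980000 + (-2.262500))/2 = -2.621250
  f(c_3) = f(-2.621250) = -0.282982
  f(a) × f(c) ≥ 0, new interval: [-2.621250, -2.262500]
Iteration 4:
  c_4 = (-2.621250 + (-2.262500))/2 = -2.441875
  f(c_4) = f(-2.441875) = 2.090951
  f(a) × f(c) < 0, new interval: [-2.621250, -2.441875]
Iteration 5:
  c_5 = (-2.621250 + (-2.441875))/2 = -2.531562
  f(c_5) = f(-2.531562) = 0.965075
  f(a) × f(c) < 0, new interval: [-2.621250, -2.531562]
Iteration 6:
  c_6 = (-2.621250 + (-2.531562))/2 = -2.576406
  f(c_6) = f(-2.576406) = 0.356590
  f(a) × f(c) < 0, new interval: [-2.621250, -2.576406]
Iteration 7:
  c_7 = (-2.621250 + (-2.576406))/2 = -2.598828
  f(c_7) = f(-2.598828) = 0.040724
  f(a) × f(c) < 0, new interval: [-2.621250, -2.598828]

After 7 iteration(s), the approximation is c_7 = -2.598828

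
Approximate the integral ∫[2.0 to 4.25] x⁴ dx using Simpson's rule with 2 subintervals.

f(x) = x⁴
a = 2.0, b = 4.25, n = 2
h = (b - a)/n = 1.125000

Simpson's rule: (h/3)[f(x₀) + 4f(x₁) + 2f(x₂) + ... + f(xₙ)]

x_0 = 2.0000, f(x_0) = 16.000000, coefficient = 1
x_1 = 3.1250, f(x_1) = 95.367432, coefficient = 4
x_2 = 4.2500, f(x_2) = 326.253906, coefficient = 1

I ≈ (1.125000/3) × 723.723633 = 271.396362
Exact value: 270.915820
Error: 0.480542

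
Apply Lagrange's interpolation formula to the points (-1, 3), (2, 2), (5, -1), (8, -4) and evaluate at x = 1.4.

Lagrange interpolation formula:
P(x) = Σ yᵢ × Lᵢ(x)
where Lᵢ(x) = Π_{j≠i} (x - xⱼ)/(xᵢ - xⱼ)

L_0(1.4) = (1.4 - 2)/(-1 - 2) × (1.4 - 5)/(-1 - 5) × (1.4 - 8)/(-1 - 8) = 0.088000
L_1(1.4) = (1.4 - (-1))/(2 - (-1)) × (1.4 - 5)/(2 - 5) × (1.4 - 8)/(2 - 8) = 1.056000
L_2(1.4) = (1.4 - (-1))/(5 - (-1)) × (1.4 - 2)/(5 - 2) × (1.4 - 8)/(5 - 8) = -0.176000
L_3(1.4) = (1.4 - (-1))/(8 - (-1)) × (1.4 - 2)/(8 - 2) × (1.4 - 5)/(8 - 5) = 0.032000

P(1.4) = 3×L_0(1.4) + 2×L_1(1.4) + (-1)×L_2(1.4) + (-4)×L_3(1.4)
P(1.4) = 2.424000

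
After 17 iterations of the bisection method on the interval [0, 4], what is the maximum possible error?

Bisection error bound: |error| ≤ (b-a)/2^n
|error| ≤ (4 - 0)/2^17 = 4/2^17
|error| ≤ 0.0000305176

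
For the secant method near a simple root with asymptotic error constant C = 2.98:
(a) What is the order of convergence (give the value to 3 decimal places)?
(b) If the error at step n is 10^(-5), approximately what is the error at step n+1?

(a) Secant method has superlinear convergence with order φ = (1+√5)/2 ≈ 1.618.
    This means |e_{n+1}| ≈ C|e_n|^1.618.

(b) With |e_n| = 10^(-5) and C = 2.98:
    |e_{n+1}| ≈ 2.98 × (10^(-5))^1.618 = 2.98 × 10^(-8.09)

(a) ≈ 1.618 (golden ratio); (b) |e_{n+1}| ≈ 2.421e-08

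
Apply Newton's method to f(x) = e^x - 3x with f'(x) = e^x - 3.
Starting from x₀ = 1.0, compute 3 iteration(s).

f(x) = e^x - 3x
f'(x) = e^x - 3
x₀ = 1.0

Newton-Raphson formula: x_{n+1} = x_n - f(x_n)/f'(x_n)

Iteration 1:
  f(1.000000) = -0.281718
  f'(1.000000) = -0.281718
  x_1 = 1.000000 - (-0.281718)/(-0.281718) = 0.000000
Iteration 2:
  f(0.000000) = 1.000000
  f'(0.000000) = -2.000000
  x_2 = 0.000000 - 1.000000/(-2.000000) = 0.500000
Iteration 3:
  f(0.500000) = 0.148721
  f'(0.500000) = -1.351279
  x_3 = 0.500000 - 0.148721/(-1.351279) = 0.610060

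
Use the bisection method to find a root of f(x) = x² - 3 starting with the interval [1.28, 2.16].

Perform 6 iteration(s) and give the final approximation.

f(x) = x² - 3
Initial interval: [1.28, 2.16]

Iteration 1:
  c_1 = (1.280000 + 2.160000)/2 = 1.720000
  f(c_1) = f(1.720000) = -0.041600
  f(a) × f(c) ≥ 0, new interval: [1.720000, 2.160000]
Iteration 2:
  c_2 = (1.720000 + 2.160000)/2 = 1.940000
  f(c_2) = f(1.940000) = 0.763600
  f(a) × f(c) < 0, new interval: [1.720000, 1.940000]
Iteration 3:
  c_3 = (1.720000 + 1.940000)/2 = 1.830000
  f(c_3) = f(1.830000) = 0.348900
  f(a) × f(c) < 0, new interval: [1.720000, 1.830000]
Iteration 4:
  c_4 = (1.720000 + 1.830000)/2 = 1.775000
  f(c_4) = f(1.775000) = 0.150625
  f(a) × f(c) < 0, new interval: [1.720000, 1.775000]
Iteration 5:
  c_5 = (1.720000 + 1.775000)/2 = 1.747500
  f(c_5) = f(1.747500) = 0.053756
  f(a) × f(c) < 0, new interval: [1.720000, 1.747500]
Iteration 6:
  c_6 = (1.720000 + 1.747500)/2 = 1.733750
  f(c_6) = f(1.733750) = 0.005889
  f(a) × f(c) < 0, new interval: [1.720000, 1.733750]

After 6 iteration(s), the approximation is c_6 = 1.733750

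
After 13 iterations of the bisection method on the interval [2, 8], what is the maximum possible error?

Bisection error bound: |error| ≤ (b-a)/2^n
|error| ≤ (8 - 2)/2^13 = 6/2^13
|error| ≤ 0.0007324219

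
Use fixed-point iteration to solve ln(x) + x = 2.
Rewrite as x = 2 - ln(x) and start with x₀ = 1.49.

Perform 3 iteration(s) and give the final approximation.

Equation: ln(x) + x = 2
Fixed-point form: x = 2 - ln(x)
x₀ = 1.49

x_1 = g(1.490000) = 1.601224
x_2 = g(1.601224) = 1.529232
x_3 = g(1.529232) = 1.575235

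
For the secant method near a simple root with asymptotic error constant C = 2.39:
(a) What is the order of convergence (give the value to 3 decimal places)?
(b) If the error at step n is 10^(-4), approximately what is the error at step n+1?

(a) Secant method has superlinear convergence with order φ = (1+√5)/2 ≈ 1.618.
    This means |e_{n+1}| ≈ C|e_n|^1.618.

(b) With |e_n| = 10^(-4) and C = 2.39:
    |e_{n+1}| ≈ 2.39 × (10^(-4))^1.618 = 2.39 × 10^(-6.47)

(a) ≈ 1.618 (golden ratio); (b) |e_{n+1}| ≈ 8.059e-07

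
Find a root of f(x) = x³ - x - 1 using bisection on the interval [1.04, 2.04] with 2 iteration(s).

f(x) = x³ - x - 1
Initial interval: [1.04, 2.04]

Iteration 1:
  c_1 = (1.040000 + 2.040000)/2 = 1.540000
  f(c_1) = f(1.540000) = 1.112264
  f(a) × f(c) < 0, new interval: [1.040000, 1.540000]
Iteration 2:
  c_2 = (1.040000 + 1.540000)/2 = 1.290000
  f(c_2) = f(1.290000) = -0.143311
  f(a) × f(c) ≥ 0, new interval: [1.290000, 1.540000]

After 2 iteration(s), the approximation is c_2 = 1.290000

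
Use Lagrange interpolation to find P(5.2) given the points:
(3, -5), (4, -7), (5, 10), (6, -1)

Lagrange interpolation formula:
P(x) = Σ yᵢ × Lᵢ(x)
where Lᵢ(x) = Π_{j≠i} (x - xⱼ)/(xᵢ - xⱼ)

L_0(5.2) = (5.2 - 4)/(3 - 4) × (5.2 - 5)/(3 - 5) × (5.2 - 6)/(3 - 6) = 0.032000
L_1(5.2) = (5.2 - 3)/(4 - 3) × (5.2 - 5)/(4 - 5) × (5.2 - 6)/(4 - 6) = -0.176000
L_2(5.2) = (5.2 - 3)/(5 - 3) × (5.2 - 4)/(5 - 4) × (5.2 - 6)/(5 - 6) = 1.056000
L_3(5.2) = (5.2 - 3)/(6 - 3) × (5.2 - 4)/(6 - 4) × (5.2 - 5)/(6 - 5) = 0.088000

P(5.2) = (-5)×L_0(5.2) + (-7)×L_1(5.2) + 10×L_2(5.2) + (-1)×L_3(5.2)
P(5.2) = 11.544000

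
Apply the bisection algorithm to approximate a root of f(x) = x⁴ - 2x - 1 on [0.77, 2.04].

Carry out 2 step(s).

f(x) = x⁴ - 2x - 1
Initial interval: [0.77, 2.04]

Iteration 1:
  c_1 = (0.770000 + 2.040000)/2 = 1.405000
  f(c_1) = f(1.405000) = 0.086775
  f(a) × f(c) < 0, new interval: [0.770000, 1.405000]
Iteration 2:
  c_2 = (0.770000 + 1.405000)/2 = 1.087500
  f(c_2) = f(1.087500) = -1.776324
  f(a) × f(c) ≥ 0, new interval: [1.087500, 1.405000]

After 2 iteration(s), the approximation is c_2 = 1.087500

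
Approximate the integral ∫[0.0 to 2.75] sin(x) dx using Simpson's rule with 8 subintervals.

f(x) = sin(x)
a = 0.0, b = 2.75, n = 8
h = (b - a)/n = 0.343750

Simpson's rule: (h/3)[f(x₀) + 4f(x₁) + 2f(x₂) + ... + f(xₙ)]

x_0 = 0.0000, f(x_0) = 0.000000, coefficient = 1
x_1 = 0.3438, f(x_1) = 0.337020, coefficient = 4
x_2 = 0.6875, f(x_2) = 0.634607, coefficient = 2
x_3 = 1.0312, f(x_3) = 0.857942, coefficient = 4
x_4 = 1.3750, f(x_4) = 0.980893, coefficient = 2
x_5 = 1.7188, f(x_5) = 0.989075, coefficient = 4
x_6 = 2.0625, f(x_6) = 0.881530, coefficient = 2
x_7 = 2.4062, f(x_7) = 0.670841, coefficient = 4
x_8 = 2.7500, f(x_8) = 0.381661, coefficient = 1

I ≈ (0.343750/3) × 16.795233 = 1.924454
Exact value: 1.924302
Error: 0.000151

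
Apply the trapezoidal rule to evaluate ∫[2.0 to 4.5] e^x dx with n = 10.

f(x) = e^x
a = 2.0, b = 4.5, n = 10
h = (b - a)/n = 0.250000

Trapezoidal rule: (h/2)[f(x₀) + 2f(x₁) + 2f(x₂) + ... + f(xₙ)]

x_0 = 2.0000, f(x_0) = 7.389056, coefficient = 1
x_1 = 2.2500, f(x_1) = 9.487736, coefficient = 2
x_2 = 2.5000, f(x_2) = 12.182494, coefficient = 2
x_3 = 2.7500, f(x_3) = 15.642632, coefficient = 2
x_4 = 3.0000, f(x_4) = 20.085537, coefficient = 2
x_5 = 3.2500, f(x_5) = 25.790340, coefficient = 2
x_6 = 3.5000, f(x_6) = 33.115452, coefficient = 2
x_7 = 3.7500, f(x_7) = 42.521082, coefficient = 2
x_8 = 4.0000, f(x_8) = 54.598150, coefficient = 2
x_9 = 4.2500, f(x_9) = 70.105412, coefficient = 2
x_10 = 4.5000, f(x_10) = 90.017131, coefficient = 1

I ≈ (0.250000/2) × 664.463857 = 83.057982
Exact value: 82.628075
Error: 0.429907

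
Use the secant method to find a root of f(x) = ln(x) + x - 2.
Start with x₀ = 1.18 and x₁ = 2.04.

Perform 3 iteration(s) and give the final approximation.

f(x) = ln(x) + x - 2
x₀ = 1.18, x₁ = 2.04

Secant formula: x_{n+1} = x_n - f(x_n)(x_n - x_{n-1})/(f(x_n) - f(x_{n-1}))

Iteration 1:
  f(1.180000) = -0.654486
  f(2.040000) = 0.752950
  x_2 = 2.040000 - 0.752950×(2.040000 - 1.180000)/(0.752950 - (-0.654486))
       = 1.579917
Iteration 2:
  f(2.040000) = 0.752950
  f(1.579917) = 0.037290
  x_3 = 1.579917 - 0.037290×(1.579917 - 2.040000)/(0.037290 - 0.752950)
       = 1.555944
Iteration 3:
  f(1.579917) = 0.037290
  f(1.555944) = -0.001973
  x_4 = 1.555944 - (-0.001973)×(1.555944 - 1.579917)/(-0.001973 - 0.037290)
       = 1.557149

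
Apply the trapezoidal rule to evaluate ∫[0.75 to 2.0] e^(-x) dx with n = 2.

f(x) = e^(-x)
a = 0.75, b = 2.0, n = 2
h = (b - a)/n = 0.625000

Trapezoidal rule: (h/2)[f(x₀) + 2f(x₁) + 2f(x₂) + ... + f(xₙ)]

x_0 = 0.7500, f(x_0) = 0.472367, coefficient = 1
x_1 = 1.3750, f(x_1) = 0.252840, coefficient = 2
x_2 = 2.0000, f(x_2) = 0.135335, coefficient = 1

I ≈ (0.625000/2) × 1.113381 = 0.347932
Exact value: 0.337031
Error: 0.010900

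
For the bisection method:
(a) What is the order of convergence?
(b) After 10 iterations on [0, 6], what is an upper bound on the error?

(a) Bisection has linear (order 1) convergence; the error is halved each step.

(b) Error bound = (b-a)/2^n = (6 - 0)/2^{10}
    = 6/2^{10}

(a) 1 (linear); (b) error ≤ 5.86e-03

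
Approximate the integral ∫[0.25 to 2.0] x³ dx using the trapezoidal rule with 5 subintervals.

f(x) = x³
a = 0.25, b = 2.0, n = 5
h = (b - a)/n = 0.350000

Trapezoidal rule: (h/2)[f(x₀) + 2f(x₁) + 2f(x₂) + ... + f(xₙ)]

x_0 = 0.2500, f(x_0) = 0.015625, coefficient = 1
x_1 = 0.6000, f(x_1) = 0.216000, coefficient = 2
x_2 = 0.9500, f(x_2) = 0.857375, coefficient = 2
x_3 = 1.3000, f(x_3) = 2.197000, coefficient = 2
x_4 = 1.6500, f(x_4) = 4.492125, coefficient = 2
x_5 = 2.0000, f(x_5) = 8.000000, coefficient = 1

I ≈ (0.350000/2) × 23.540625 = 4.119609
Exact value: 3.999023
Error: 0.120586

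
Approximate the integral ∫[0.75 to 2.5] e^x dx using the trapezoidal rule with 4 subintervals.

f(x) = e^x
a = 0.75, b = 2.5, n = 4
h = (b - a)/n = 0.437500

Trapezoidal rule: (h/2)[f(x₀) + 2f(x₁) + 2f(x₂) + ... + f(xₙ)]

x_0 = 0.7500, f(x_0) = 2.117000, coefficient = 1
x_1 = 1.1875, f(x_1) = 3.278874, coefficient = 2
x_2 = 1.6250, f(x_2) = 5.078419, coefficient = 2
x_3 = 2.0625, f(x_3) = 7.865609, coefficient = 2
x_4 = 2.5000, f(x_4) = 12.182494, coefficient = 1

I ≈ (0.437500/2) × 46.745298 = 10.225534
Exact value: 10.065494
Error: 0.160040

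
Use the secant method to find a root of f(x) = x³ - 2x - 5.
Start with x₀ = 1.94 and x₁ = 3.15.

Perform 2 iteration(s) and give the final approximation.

f(x) = x³ - 2x - 5
x₀ = 1.94, x₁ = 3.15

Secant formula: x_{n+1} = x_n - f(x_n)(x_n - x_{n-1})/(f(x_n) - f(x_{n-1}))

Iteration 1:
  f(1.940000) = -1.578616
  f(3.150000) = 19.955875
  x_2 = 3.150000 - 19.955875×(3.150000 - 1.940000)/(19.955875 - (-1.578616))
       = 2.028701
Iteration 2:
  f(3.150000) = 19.955875
  f(2.028701) = -0.708027
  x_3 = 2.028701 - (-0.708027)×(2.028701 - 3.150000)/(-0.708027 - 19.955875)
       = 2.067121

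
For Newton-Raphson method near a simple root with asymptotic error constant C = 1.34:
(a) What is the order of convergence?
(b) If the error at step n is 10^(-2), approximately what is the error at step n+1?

(a) Newton-Raphson has quadratic (order 2) convergence near simple roots.
    This means |e_{n+1}| ≈ C|e_n|².

(b) With |e_n| = 10^(-2) and C = 1.34:
    |e_{n+1}| ≈ 1.34 × (10^(-2))² = 1.34 × 10^(-4)

(a) 2 (quadratic); (b) |e_{n+1}| ≈ 1.340e-04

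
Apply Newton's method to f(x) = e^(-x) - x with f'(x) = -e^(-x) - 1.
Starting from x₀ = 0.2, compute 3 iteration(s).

f(x) = e^(-x) - x
f'(x) = -e^(-x) - 1
x₀ = 0.2

Newton-Raphson formula: x_{n+1} = x_n - f(x_n)/f'(x_n)

Iteration 1:
  f(0.200000) = 0.618731
  f'(0.200000) = -1.818731
  x_1 = 0.200000 - 0.618731/(-1.818731) = 0.540199
Iteration 2:
  f(0.540199) = 0.042433
  f'(0.540199) = -1.582632
  x_2 = 0.540199 - 0.042433/(-1.582632) = 0.567011
Iteration 3:
  f(0.567011) = 0.000208
  f'(0.567011) = -1.567218
  x_3 = 0.567011 - 0.000208/(-1.567218) = 0.567143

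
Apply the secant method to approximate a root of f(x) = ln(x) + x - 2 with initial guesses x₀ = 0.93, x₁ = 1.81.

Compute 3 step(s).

f(x) = ln(x) + x - 2
x₀ = 0.93, x₁ = 1.81

Secant formula: x_{n+1} = x_n - f(x_n)(x_n - x_{n-1})/(f(x_n) - f(x_{n-1}))

Iteration 1:
  f(0.930000) = -1.142571
  f(1.810000) = 0.403327
  x_2 = 1.810000 - 0.403327×(1.810000 - 0.930000)/(0.403327 - (-1.142571))
       = 1.580407
Iteration 2:
  f(1.810000) = 0.403327
  f(1.580407) = 0.038089
  x_3 = 1.580407 - 0.038089×(1.580407 - 1.810000)/(0.038089 - 0.403327)
       = 1.556464
Iteration 3:
  f(1.580407) = 0.038089
  f(1.556464) = -0.001120
  x_4 = 1.556464 - (-0.001120)×(1.556464 - 1.580407)/(-0.001120 - 0.038089)
       = 1.557148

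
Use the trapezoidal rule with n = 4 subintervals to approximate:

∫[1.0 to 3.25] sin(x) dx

f(x) = sin(x)
a = 1.0, b = 3.25, n = 4
h = (b - a)/n = 0.562500

Trapezoidal rule: (h/2)[f(x₀) + 2f(x₁) + 2f(x₂) + ... + f(xₙ)]

x_0 = 1.0000, f(x_0) = 0.841471, coefficient = 1
x_1 = 1.5625, f(x_1) = 0.999966, coefficient = 2
x_2 = 2.1250, f(x_2) = 0.850320, coefficient = 2
x_3 = 2.6875, f(x_3) = 0.438647, coefficient = 2
x_4 = 3.2500, f(x_4) = -0.108195, coefficient = 1

I ≈ (0.562500/2) × 5.311141 = 1.493758
Exact value: 1.534432
Error: 0.040674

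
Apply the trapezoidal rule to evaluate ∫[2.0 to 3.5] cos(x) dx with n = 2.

f(x) = cos(x)
a = 2.0, b = 3.5, n = 2
h = (b - a)/n = 0.750000

Trapezoidal rule: (h/2)[f(x₀) + 2f(x₁) + 2f(x₂) + ... + f(xₙ)]

x_0 = 2.0000, f(x_0) = -0.416147, coefficient = 1
x_1 = 2.7500, f(x_1) = -0.924302, coefficient = 2
x_2 = 3.5000, f(x_2) = -0.936457, coefficient = 1

I ≈ (0.750000/2) × -3.201208 = -1.200453
Exact value: -1.260081
Error: 0.059628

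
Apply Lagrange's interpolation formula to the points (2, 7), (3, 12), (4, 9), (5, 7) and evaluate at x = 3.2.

Lagrange interpolation formula:
P(x) = Σ yᵢ × Lᵢ(x)
where Lᵢ(x) = Π_{j≠i} (x - xⱼ)/(xᵢ - xⱼ)

L_0(3.2) = (3.2 - 3)/(2 - 3) × (3.2 - 4)/(2 - 4) × (3.2 - 5)/(2 - 5) = -0.048000
L_1(3.2) = (3.2 - 2)/(3 - 2) × (3.2 - 4)/(3 - 4) × (3.2 - 5)/(3 - 5) = 0.864000
L_2(3.2) = (3.2 - 2)/(4 - 2) × (3.2 - 3)/(4 - 3) × (3.2 - 5)/(4 - 5) = 0.216000
L_3(3.2) = (3.2 - 2)/(5 - 2) × (3.2 - 3)/(5 - 3) × (3.2 - 4)/(5 - 4) = -0.032000

P(3.2) = 7×L_0(3.2) + 12×L_1(3.2) + 9×L_2(3.2) + 7×L_3(3.2)
P(3.2) = 11.752000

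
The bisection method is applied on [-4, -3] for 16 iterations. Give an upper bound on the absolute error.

Bisection error bound: |error| ≤ (b-a)/2^n
|error| ≤ (-3 - (-4))/2^16 = 1/2^16
|error| ≤ 0.0000152588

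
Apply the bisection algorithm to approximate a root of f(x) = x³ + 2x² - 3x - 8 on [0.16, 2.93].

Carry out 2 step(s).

f(x) = x³ + 2x² - 3x - 8
Initial interval: [0.16, 2.93]

Iteration 1:
  c_1 = (0.160000 + 2.930000)/2 = 1.545000
  f(c_1) = f(1.545000) = -4.172996
  f(a) × f(c) ≥ 0, new interval: [1.545000, 2.930000]
Iteration 2:
  c_2 = (1.545000 + 2.930000)/2 = 2.237500
  f(c_2) = f(2.237500) = 6.502146
  f(a) × f(c) < 0, new interval: [1.545000, 2.237500]

After 2 iteration(s), the approximation is c_2 = 2.237500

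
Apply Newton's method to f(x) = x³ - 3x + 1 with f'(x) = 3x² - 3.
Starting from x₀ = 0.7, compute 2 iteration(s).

f(x) = x³ - 3x + 1
f'(x) = 3x² - 3
x₀ = 0.7

Newton-Raphson formula: x_{n+1} = x_n - f(x_n)/f'(x_n)

Iteration 1:
  f(0.700000) = -0.757000
  f'(0.700000) = -1.530000
  x_1 = 0.700000 - (-0.757000)/(-1.530000) = 0.205229
Iteration 2:
  f(0.205229) = 0.392958
  f'(0.205229) = -2.873643
  x_2 = 0.205229 - 0.392958/(-2.873643) = 0.341974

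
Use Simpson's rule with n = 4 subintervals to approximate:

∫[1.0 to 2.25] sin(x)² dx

f(x) = sin(x)²
a = 1.0, b = 2.25, n = 4
h = (b - a)/n = 0.312500

Simpson's rule: (h/3)[f(x₀) + 4f(x₁) + 2f(x₂) + ... + f(xₙ)]

x_0 = 1.0000, f(x_0) = 0.708073, coefficient = 1
x_1 = 1.3125, f(x_1) = 0.934754, coefficient = 4
x_2 = 1.6250, f(x_2) = 0.997065, coefficient = 2
x_3 = 1.9375, f(x_3) = 0.871449, coefficient = 4
x_4 = 2.2500, f(x_4) = 0.605398, coefficient = 1

I ≈ (0.312500/3) × 10.532411 = 1.097126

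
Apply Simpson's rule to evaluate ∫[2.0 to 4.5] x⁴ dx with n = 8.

f(x) = x⁴
a = 2.0, b = 4.5, n = 8
h = (b - a)/n = 0.312500

Simpson's rule: (h/3)[f(x₀) + 4f(x₁) + 2f(x₂) + ... + f(xₙ)]

x_0 = 2.0000, f(x_0) = 16.000000, coefficient = 1
x_1 = 2.3125, f(x_1) = 28.597427, coefficient = 4
x_2 = 2.6250, f(x_2) = 47.480713, coefficient = 2
x_3 = 2.9375, f(x_3) = 74.458023, coefficient = 4
x_4 = 3.2500, f(x_4) = 111.566406, coefficient = 2
x_5 = 3.5625, f(x_5) = 161.071793, coefficient = 4
x_6 = 3.8750, f(x_6) = 225.468994, coefficient = 2
x_7 = 4.1875, f(x_7) = 307.481705, coefficient = 4
x_8 = 4.5000, f(x_8) = 410.062500, coefficient = 1

I ≈ (0.312500/3) × 3481.530518 = 362.659429
Exact value: 362.656250
Error: 0.003179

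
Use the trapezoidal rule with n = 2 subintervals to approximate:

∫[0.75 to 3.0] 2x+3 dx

f(x) = 2x+3
a = 0.75, b = 3.0, n = 2
h = (b - a)/n = 1.125000

Trapezoidal rule: (h/2)[f(x₀) + 2f(x₁) + 2f(x₂) + ... + f(xₙ)]

x_0 = 0.7500, f(x_0) = 4.500000, coefficient = 1
x_1 = 1.8750, f(x_1) = 6.750000, coefficient = 2
x_2 = 3.0000, f(x_2) = 9.000000, coefficient = 1

I ≈ (1.125000/2) × 27.000000 = 15.187500
Exact value: 15.187500
Error: 0.000000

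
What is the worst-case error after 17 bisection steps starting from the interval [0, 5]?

Bisection error bound: |error| ≤ (b-a)/2^n
|error| ≤ (5 - 0)/2^17 = 5/2^17
|error| ≤ 0.0000381470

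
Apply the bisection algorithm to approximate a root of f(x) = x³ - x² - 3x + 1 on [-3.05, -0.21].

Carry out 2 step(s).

f(x) = x³ - x² - 3x + 1
Initial interval: [-3.05, -0.21]

Iteration 1:
  c_1 = (-3.050000 + (-0.210000))/2 = -1.630000
  f(c_1) = f(-1.630000) = -1.097647
  f(a) × f(c) ≥ 0, new interval: [-1.630000, -0.210000]
Iteration 2:
  c_2 = (-1.630000 + (-0.210000))/2 = -0.920000
  f(c_2) = f(-0.920000) = 2.134912
  f(a) × f(c) < 0, new interval: [-1.630000, -0.920000]

After 2 iteration(s), the approximation is c_2 = -0.920000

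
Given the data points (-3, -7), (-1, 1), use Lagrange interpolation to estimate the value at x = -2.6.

Lagrange interpolation formula:
P(x) = Σ yᵢ × Lᵢ(x)
where Lᵢ(x) = Π_{j≠i} (x - xⱼ)/(xᵢ - xⱼ)

L_0(-2.6) = (-2.6 - (-1))/(-3 - (-1)) = 0.800000
L_1(-2.6) = (-2.6 - (-3))/(-1 - (-3)) = 0.200000

P(-2.6) = (-7)×L_0(-2.6) + 1×L_1(-2.6)
P(-2.6) = -5.400000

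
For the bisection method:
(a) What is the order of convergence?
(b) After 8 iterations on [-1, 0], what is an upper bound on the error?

(a) Bisection has linear (order 1) convergence; the error is halved each step.

(b) Error bound = (b-a)/2^n = (0 - (-1))/2^{8}
    = 1/2^{8}

(a) 1 (linear); (b) error ≤ 3.91e-03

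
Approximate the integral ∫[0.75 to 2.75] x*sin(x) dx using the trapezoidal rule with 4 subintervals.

f(x) = x*sin(x)
a = 0.75, b = 2.75, n = 4
h = (b - a)/n = 0.500000

Trapezoidal rule: (h/2)[f(x₀) + 2f(x₁) + 2f(x₂) + ... + f(xₙ)]

x_0 = 0.7500, f(x_0) = 0.511229, coefficient = 1
x_1 = 1.2500, f(x_1) = 1.186231, coefficient = 2
x_2 = 1.7500, f(x_2) = 1.721975, coefficient = 2
x_3 = 2.2500, f(x_3) = 1.750665, coefficient = 2
x_4 = 2.7500, f(x_4) = 1.049568, coefficient = 1

I ≈ (0.500000/2) × 10.878539 = 2.719635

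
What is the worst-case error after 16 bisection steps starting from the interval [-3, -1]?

Bisection error bound: |error| ≤ (b-a)/2^n
|error| ≤ (-1 - (-3))/2^16 = 2/2^16
|error| ≤ 0.0000305176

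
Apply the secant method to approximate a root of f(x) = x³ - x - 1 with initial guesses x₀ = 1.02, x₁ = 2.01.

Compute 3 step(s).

f(x) = x³ - x - 1
x₀ = 1.02, x₁ = 2.01

Secant formula: x_{n+1} = x_n - f(x_n)(x_n - x_{n-1})/(f(x_n) - f(x_{n-1}))

Iteration 1:
  f(1.020000) = -0.958792
  f(2.010000) = 5.110601
  x_2 = 2.010000 - 5.110601×(2.010000 - 1.020000)/(5.110601 - (-0.958792))
       = 1.176392
Iteration 2:
  f(2.010000) = 5.110601
  f(1.176392) = -0.548386
  x_3 = 1.176392 - (-0.548386)×(1.176392 - 2.010000)/(-0.548386 - 5.110601)
       = 1.257173
Iteration 3:
  f(1.176392) = -0.548386
  f(1.257173) = -0.270232
  x_4 = 1.257173 - (-0.270232)×(1.257173 - 1.176392)/(-0.270232 - (-0.548386))
       = 1.335653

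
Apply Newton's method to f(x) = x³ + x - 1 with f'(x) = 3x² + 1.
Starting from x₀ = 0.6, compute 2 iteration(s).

f(x) = x³ + x - 1
f'(x) = 3x² + 1
x₀ = 0.6

Newton-Raphson formula: x_{n+1} = x_n - f(x_n)/f'(x_n)

Iteration 1:
  f(0.600000) = -0.184000
  f'(0.600000) = 2.080000
  x_1 = 0.600000 - (-0.184000)/2.080000 = 0.688462
Iteration 2:
  f(0.688462) = 0.014778
  f'(0.688462) = 2.421938
  x_2 = 0.688462 - 0.014778/2.421938 = 0.682360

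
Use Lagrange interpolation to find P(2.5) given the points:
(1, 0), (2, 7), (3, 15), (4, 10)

Lagrange interpolation formula:
P(x) = Σ yᵢ × Lᵢ(x)
where Lᵢ(x) = Π_{j≠i} (x - xⱼ)/(xᵢ - xⱼ)

L_0(2.5) = (2.5 - 2)/(1 - 2) × (2.5 - 3)/(1 - 3) × (2.5 - 4)/(1 - 4) = -0.062500
L_1(2.5) = (2.5 - 1)/(2 - 1) × (2.5 - 3)/(2 - 3) × (2.5 - 4)/(2 - 4) = 0.562500
L_2(2.5) = (2.5 - 1)/(3 - 1) × (2.5 - 2)/(3 - 2) × (2.5 - 4)/(3 - 4) = 0.562500
L_3(2.5) = (2.5 - 1)/(4 - 1) × (2.5 - 2)/(4 - 2) × (2.5 - 3)/(4 - 3) = -0.062500

P(2.5) = 0×L_0(2.5) + 7×L_1(2.5) + 15×L_2(2.5) + 10×L_3(2.5)
P(2.5) = 11.750000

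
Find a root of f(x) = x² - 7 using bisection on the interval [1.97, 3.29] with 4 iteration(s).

f(x) = x² - 7
Initial interval: [1.97, 3.29]

Iteration 1:
  c_1 = (1.970000 + 3.290000)/2 = 2.630000
  f(c_1) = f(2.630000) = -0.083100
  f(a) × f(c) ≥ 0, new interval: [2.630000, 3.290000]
Iteration 2:
  c_2 = (2.630000 + 3.290000)/2 = 2.960000
  f(c_2) = f(2.960000) = 1.761600
  f(a) × f(c) < 0, new interval: [2.630000, 2.960000]
Iteration 3:
  c_3 = (2.630000 + 2.960000)/2 = 2.795000
  f(c_3) = f(2.795000) = 0.812025
  f(a) × f(c) < 0, new interval: [2.630000, 2.795000]
Iteration 4:
  c_4 = (2.630000 + 2.795000)/2 = 2.712500
  f(c_4) = f(2.712500) = 0.357656
  f(a) × f(c) < 0, new interval: [2.630000, 2.712500]

After 4 iteration(s), the approximation is c_4 = 2.712500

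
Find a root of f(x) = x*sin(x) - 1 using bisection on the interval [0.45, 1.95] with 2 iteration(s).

f(x) = x*sin(x) - 1
Initial interval: [0.45, 1.95]

Iteration 1:
  c_1 = (0.450000 + 1.950000)/2 = 1.200000
  f(c_1) = f(1.200000) = 0.118447
  f(a) × f(c) < 0, new interval: [0.450000, 1.200000]
Iteration 2:
  c_2 = (0.450000 + 1.200000)/2 = 0.825000
  f(c_2) = f(0.825000) = -0.393998
  f(a) × f(c) ≥ 0, new interval: [0.825000, 1.200000]

After 2 iteration(s), the approximation is c_2 = 0.825000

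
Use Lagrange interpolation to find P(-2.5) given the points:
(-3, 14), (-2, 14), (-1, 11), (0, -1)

Lagrange interpolation formula:
P(x) = Σ yᵢ × Lᵢ(x)
where Lᵢ(x) = Π_{j≠i} (x - xⱼ)/(xᵢ - xⱼ)

L_0(-2.5) = (-2.5 - (-2))/(-3 - (-2)) × (-2.5 - (-1))/(-3 - (-1)) × (-2.5 - 0)/(-3 - 0) = 0.312500
L_1(-2.5) = (-2.5 - (-3))/(-2 - (-3)) × (-2.5 - (-1))/(-2 - (-1)) × (-2.5 - 0)/(-2 - 0) = 0.937500
L_2(-2.5) = (-2.5 - (-3))/(-1 - (-3)) × (-2.5 - (-2))/(-1 - (-2)) × (-2.5 - 0)/(-1 - 0) = -0.312500
L_3(-2.5) = (-2.5 - (-3))/(0 - (-3)) × (-2.5 - (-2))/(0 - (-2)) × (-2.5 - (-1))/(0 - (-1)) = 0.062500

P(-2.5) = 14×L_0(-2.5) + 14×L_1(-2.5) + 11×L_2(-2.5) + (-1)×L_3(-2.5)
P(-2.5) = 14.000000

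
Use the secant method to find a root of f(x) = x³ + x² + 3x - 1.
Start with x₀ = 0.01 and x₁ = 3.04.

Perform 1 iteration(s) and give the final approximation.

f(x) = x³ + x² + 3x - 1
x₀ = 0.01, x₁ = 3.04

Secant formula: x_{n+1} = x_n - f(x_n)(x_n - x_{n-1})/(f(x_n) - f(x_{n-1}))

Iteration 1:
  f(0.010000) = -0.969899
  f(3.040000) = 45.456064
  x_2 = 3.040000 - 45.456064×(3.040000 - 0.010000)/(45.456064 - (-0.969899))
       = 0.073301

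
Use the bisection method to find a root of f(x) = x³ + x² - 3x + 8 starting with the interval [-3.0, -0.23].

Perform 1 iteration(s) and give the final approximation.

f(x) = x³ + x² - 3x + 8
Initial interval: [-3.0, -0.23]

Iteration 1:
  c_1 = (-3.000000 + (-0.230000))/2 = -1.615000
  f(c_1) = f(-1.615000) = 11.240942
  f(a) × f(c) < 0, new interval: [-3.000000, -1.615000]

After 1 iteration(s), the approximation is c_1 = -1.615000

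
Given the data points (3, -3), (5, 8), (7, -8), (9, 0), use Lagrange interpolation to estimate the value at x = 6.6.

Lagrange interpolation formula:
P(x) = Σ yᵢ × Lᵢ(x)
where Lᵢ(x) = Π_{j≠i} (x - xⱼ)/(xᵢ - xⱼ)

L_0(6.6) = (6.6 - 5)/(3 - 5) × (6.6 - 7)/(3 - 7) × (6.6 - 9)/(3 - 9) = -0.032000
L_1(6.6) = (6.6 - 3)/(5 - 3) × (6.6 - 7)/(5 - 7) × (6.6 - 9)/(5 - 9) = 0.216000
L_2(6.6) = (6.6 - 3)/(7 - 3) × (6.6 - 5)/(7 - 5) × (6.6 - 9)/(7 - 9) = 0.864000
L_3(6.6) = (6.6 - 3)/(9 - 3) × (6.6 - 5)/(9 - 5) × (6.6 - 7)/(9 - 7) = -0.048000

P(6.6) = (-3)×L_0(6.6) + 8×L_1(6.6) + (-8)×L_2(6.6) + 0×L_3(6.6)
P(6.6) = -5.088000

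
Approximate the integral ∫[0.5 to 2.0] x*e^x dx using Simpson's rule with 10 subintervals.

f(x) = x*e^x
a = 0.5, b = 2.0, n = 10
h = (b - a)/n = 0.150000

Simpson's rule: (h/3)[f(x₀) + 4f(x₁) + 2f(x₂) + ... + f(xₙ)]

x_0 = 0.5000, f(x_0) = 0.824361, coefficient = 1
x_1 = 0.6500, f(x_1) = 1.245102, coefficient = 4
x_2 = 0.8000, f(x_2) = 1.780433, coefficient = 2
x_3 = 0.9500, f(x_3) = 2.456424, coefficient = 4
x_4 = 1.1000, f(x_4) = 3.304583, coefficient = 2
x_5 = 1.2500, f(x_5) = 4.362929, coefficient = 4
x_6 = 1.4000, f(x_6) = 5.677280, coefficient = 2
x_7 = 1.5500, f(x_7) = 7.302779, coefficient = 4
x_8 = 1.7000, f(x_8) = 9.305711, coefficient = 2
x_9 = 1.8500, f(x_9) = 11.765666, coefficient = 4
x_10 = 2.0000, f(x_10) = 14.778112, coefficient = 1

I ≈ (0.150000/3) × 164.270082 = 8.213504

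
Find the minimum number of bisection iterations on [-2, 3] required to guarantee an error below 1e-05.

We need (b-a)/2^n ≤ 1e-05
(3 - (-2))/2^n ≤ 1e-05
5/2^n ≤ 1e-05
2^n ≥ 500000
n ≥ log₂(500000) = 18.93
n ≥ 19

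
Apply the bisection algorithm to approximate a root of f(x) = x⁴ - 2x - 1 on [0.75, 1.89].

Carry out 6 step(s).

f(x) = x⁴ - 2x - 1
Initial interval: [0.75, 1.89]

Iteration 1:
  c_1 = (0.750000 + 1.890000)/2 = 1.320000
  f(c_1) = f(1.320000) = -0.604042
  f(a) × f(c) ≥ 0, new interval: [1.320000, 1.890000]
Iteration 2:
  c_2 = (1.320000 + 1.890000)/2 = 1.605000
  f(c_2) = f(1.605000) = 2.425905
  f(a) × f(c) < 0, new interval: [1.320000, 1.605000]
Iteration 3:
  c_3 = (1.320000 + 1.605000)/2 = 1.462500
  f(c_3) = f(1.462500) = 0.649920
  f(a) × f(c) < 0, new interval: [1.320000, 1.462500]
Iteration 4:
  c_4 = (1.320000 + 1.462500)/2 = 1.391250
  f(c_4) = f(1.391250) = -0.036043
  f(a) × f(c) ≥ 0, new interval: [1.391250, 1.462500]
Iteration 5:
  c_5 = (1.391250 + 1.462500)/2 = 1.426875
  f(c_5) = f(1.426875) = 0.291433
  f(a) × f(c) < 0, new interval: [1.391250, 1.426875]
Iteration 6:
  c_6 = (1.391250 + 1.426875)/2 = 1.409062
  f(c_6) = f(1.409062) = 0.123915
  f(a) × f(c) < 0, new interval: [1.391250, 1.409062]

After 6 iteration(s), the approximation is c_6 = 1.409062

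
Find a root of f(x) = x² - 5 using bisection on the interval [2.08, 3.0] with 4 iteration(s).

f(x) = x² - 5
Initial interval: [2.08, 3.0]

Iteration 1:
  c_1 = (2.080000 + 3.000000)/2 = 2.540000
  f(c_1) = f(2.540000) = 1.451600
  f(a) × f(c) < 0, new interval: [2.080000, 2.540000]
Iteration 2:
  c_2 = (2.080000 + 2.540000)/2 = 2.310000
  f(c_2) = f(2.310000) = 0.336100
  f(a) × f(c) < 0, new interval: [2.080000, 2.310000]
Iteration 3:
  c_3 = (2.080000 + 2.310000)/2 = 2.195000
  f(c_3) = f(2.195000) = -0.181975
  f(a) × f(c) ≥ 0, new interval: [2.195000, 2.310000]
Iteration 4:
  c_4 = (2.195000 + 2.310000)/2 = 2.252500
  f(c_4) = f(2.252500) = 0.073756
  f(a) × f(c) < 0, new interval: [2.195000, 2.252500]

After 4 iteration(s), the approximation is c_4 = 2.252500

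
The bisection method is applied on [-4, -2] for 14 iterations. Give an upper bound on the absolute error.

Bisection error bound: |error| ≤ (b-a)/2^n
|error| ≤ (-2 - (-4))/2^14 = 2/2^14
|error| ≤ 0.0001220703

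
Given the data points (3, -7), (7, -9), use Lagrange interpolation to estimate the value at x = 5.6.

Lagrange interpolation formula:
P(x) = Σ yᵢ × Lᵢ(x)
where Lᵢ(x) = Π_{j≠i} (x - xⱼ)/(xᵢ - xⱼ)

L_0(5.6) = (5.6 - 7)/(3 - 7) = 0.350000
L_1(5.6) = (5.6 - 3)/(7 - 3) = 0.650000

P(5.6) = (-7)×L_0(5.6) + (-9)×L_1(5.6)
P(5.6) = -8.300000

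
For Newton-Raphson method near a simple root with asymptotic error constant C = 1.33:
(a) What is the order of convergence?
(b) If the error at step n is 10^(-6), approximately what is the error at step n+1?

(a) Newton-Raphson has quadratic (order 2) convergence near simple roots.
    This means |e_{n+1}| ≈ C|e_n|².

(b) With |e_n| = 10^(-6) and C = 1.33:
    |e_{n+1}| ≈ 1.33 × (10^(-6))² = 1.33 × 10^(-12)

(a) 2 (quadratic); (b) |e_{n+1}| ≈ 1.330e-12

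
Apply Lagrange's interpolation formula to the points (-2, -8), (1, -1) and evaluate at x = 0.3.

Lagrange interpolation formula:
P(x) = Σ yᵢ × Lᵢ(x)
where Lᵢ(x) = Π_{j≠i} (x - xⱼ)/(xᵢ - xⱼ)

L_0(0.3) = (0.3 - 1)/(-2 - 1) = 0.233333
L_1(0.3) = (0.3 - (-2))/(1 - (-2)) = 0.766667

P(0.3) = (-8)×L_0(0.3) + (-1)×L_1(0.3)
P(0.3) = -2.633333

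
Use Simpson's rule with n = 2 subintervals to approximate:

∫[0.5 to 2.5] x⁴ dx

f(x) = x⁴
a = 0.5, b = 2.5, n = 2
h = (b - a)/n = 1.000000

Simpson's rule: (h/3)[f(x₀) + 4f(x₁) + 2f(x₂) + ... + f(xₙ)]

x_0 = 0.5000, f(x_0) = 0.062500, coefficient = 1
x_1 = 1.5000, f(x_1) = 5.062500, coefficient = 4
x_2 = 2.5000, f(x_2) = 39.062500, coefficient = 1

I ≈ (1.000000/3) × 59.375000 = 19.791667
Exact value: 19.525000
Error: 0.266667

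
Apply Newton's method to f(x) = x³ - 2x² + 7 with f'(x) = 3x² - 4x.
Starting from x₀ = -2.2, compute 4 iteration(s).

f(x) = x³ - 2x² + 7
f'(x) = 3x² - 4x
x₀ = -2.2

Newton-Raphson formula: x_{n+1} = x_n - f(x_n)/f'(x_n)

Iteration 1:
  f(-2.200000) = -13.328000
  f'(-2.200000) = 23.320000
  x_1 = -2.200000 - (-13.328000)/23.320000 = -1.628473
Iteration 2:
  f(-1.628473) = -2.622442
  f'(-1.628473) = 14.469671
  x_2 = -1.628473 - (-2.622442)/14.469671 = -1.447236
Iteration 3:
  f(-1.447236) = -0.220212
  f'(-1.447236) = 12.072424
  x_3 = -1.447236 - (-0.220212)/12.072424 = -1.428995
Iteration 4:
  f(-1.428995) = -0.002104
  f'(-1.428995) = 11.842065
  x_4 = -1.428995 - (-0.002104)/11.842065 = -1.428818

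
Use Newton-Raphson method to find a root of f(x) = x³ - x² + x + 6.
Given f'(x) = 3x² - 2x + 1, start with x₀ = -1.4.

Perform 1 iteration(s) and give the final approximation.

f(x) = x³ - x² + x + 6
f'(x) = 3x² - 2x + 1
x₀ = -1.4

Newton-Raphson formula: x_{n+1} = x_n - f(x_n)/f'(x_n)

Iteration 1:
  f(-1.400000) = -0.104000
  f'(-1.400000) = 9.680000
  x_1 = -1.400000 - (-0.104000)/9.680000 = -1.389256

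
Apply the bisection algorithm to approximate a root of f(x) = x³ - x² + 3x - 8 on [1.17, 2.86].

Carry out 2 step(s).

f(x) = x³ - x² + 3x - 8
Initial interval: [1.17, 2.86]

Iteration 1:
  c_1 = (1.170000 + 2.860000)/2 = 2.015000
  f(c_1) = f(2.015000) = 2.166128
  f(a) × f(c) < 0, new interval: [1.170000, 2.015000]
Iteration 2:
  c_2 = (1.170000 + 2.015000)/2 = 1.592500
  f(c_2) = f(1.592500) = -1.719887
  f(a) × f(c) ≥ 0, new interval: [1.592500, 2.015000]

After 2 iteration(s), the approximation is c_2 = 1.592500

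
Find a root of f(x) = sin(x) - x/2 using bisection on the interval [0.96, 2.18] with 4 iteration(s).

f(x) = sin(x) - x/2
Initial interval: [0.96, 2.18]

Iteration 1:
  c_1 = (0.960000 + 2.180000)/2 = 1.570000
  f(c_1) = f(1.570000) = 0.215000
  f(a) × f(c) ≥ 0, new interval: [1.570000, 2.180000]
Iteration 2:
  c_2 = (1.570000 + 2.180000)/2 = 1.875000
  f(c_2) = f(1.875000) = 0.016586
  f(a) × f(c) ≥ 0, new interval: [1.875000, 2.180000]
Iteration 3:
  c_3 = (1.875000 + 2.180000)/2 = 2.027500
  f(c_3) = f(2.027500) = -0.116239
  f(a) × f(c) < 0, new interval: [1.875000, 2.027500]
Iteration 4:
  c_4 = (1.875000 + 2.027500)/2 = 1.951250
  f(c_4) = f(1.951250) = -0.047129
  f(a) × f(c) < 0, new interval: [1.875000, 1.951250]

After 4 iteration(s), the approximation is c_4 = 1.951250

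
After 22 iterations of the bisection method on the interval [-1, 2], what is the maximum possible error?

Bisection error bound: |error| ≤ (b-a)/2^n
|error| ≤ (2 - (-1))/2^22 = 3/2^22
|error| ≤ 0.0000007153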